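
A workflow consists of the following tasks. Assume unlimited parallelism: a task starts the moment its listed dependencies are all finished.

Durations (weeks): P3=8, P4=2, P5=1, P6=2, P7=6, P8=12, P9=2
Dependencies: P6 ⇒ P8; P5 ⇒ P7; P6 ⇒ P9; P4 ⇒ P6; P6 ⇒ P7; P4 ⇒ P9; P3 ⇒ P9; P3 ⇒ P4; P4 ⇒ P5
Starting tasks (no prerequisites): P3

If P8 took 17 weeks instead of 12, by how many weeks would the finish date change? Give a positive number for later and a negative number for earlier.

Critical path before the change: P3→P4→P6→P8 = 8+2+2+12 = 24 giving 24 weeks.
P8 is on the critical path; changing it to 17 makes that path 29 weeks.
No other chain overtakes it, so the finish is 29 weeks.
Change in finish: 29 − 24 = +5 weeks.

5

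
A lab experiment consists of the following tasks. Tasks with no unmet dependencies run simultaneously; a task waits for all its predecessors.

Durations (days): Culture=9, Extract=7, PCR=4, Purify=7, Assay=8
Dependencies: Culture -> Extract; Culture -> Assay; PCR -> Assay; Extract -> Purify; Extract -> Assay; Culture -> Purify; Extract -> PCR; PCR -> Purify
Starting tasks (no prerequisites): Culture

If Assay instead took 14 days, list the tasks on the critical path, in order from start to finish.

Critical path before the change: Culture→Extract→PCR→Assay = 9+7+4+8 = 28 giving 28 days.
Assay lies on that path, so at 14 days the path becomes 34 days.
That remains the longest chain; total 34 days.

Culture, Extract, PCR, Assay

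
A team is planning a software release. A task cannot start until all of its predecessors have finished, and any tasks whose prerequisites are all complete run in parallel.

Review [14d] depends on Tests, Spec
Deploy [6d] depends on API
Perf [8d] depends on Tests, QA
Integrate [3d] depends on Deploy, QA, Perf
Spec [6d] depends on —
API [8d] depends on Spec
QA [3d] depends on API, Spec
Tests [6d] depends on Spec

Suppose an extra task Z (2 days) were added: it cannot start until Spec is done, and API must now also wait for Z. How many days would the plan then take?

Originally the plan takes 28 days.
With Z inserted, API now waits for max(Spec, Z).
New critical path: Spec→Z→API→QA→Perf→Integrate = 6+2+8+3+8+3 = 30 ⇒ 30 days.

30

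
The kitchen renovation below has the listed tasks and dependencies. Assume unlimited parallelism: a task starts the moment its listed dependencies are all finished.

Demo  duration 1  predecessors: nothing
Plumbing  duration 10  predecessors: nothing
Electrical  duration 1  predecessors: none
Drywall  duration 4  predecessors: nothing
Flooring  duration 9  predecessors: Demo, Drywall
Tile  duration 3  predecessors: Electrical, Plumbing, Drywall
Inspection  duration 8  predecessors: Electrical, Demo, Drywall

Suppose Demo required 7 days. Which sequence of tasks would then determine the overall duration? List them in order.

As given, the longest chain is Plumbing→Tile = 10+3 = 13, so the finish is 13 days.
Demo is off the critical path — its longest chain is 10 days, giving 3 of slack.
New critical path: Demo→Flooring = 7+9 = 16 ⇒ 16 days.

Demo, Flooring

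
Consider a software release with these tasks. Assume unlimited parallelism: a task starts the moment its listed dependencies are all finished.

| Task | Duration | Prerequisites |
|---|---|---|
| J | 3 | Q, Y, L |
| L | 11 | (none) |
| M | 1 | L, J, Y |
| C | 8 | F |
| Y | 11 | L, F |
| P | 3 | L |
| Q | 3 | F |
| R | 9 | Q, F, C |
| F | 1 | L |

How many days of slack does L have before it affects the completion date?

The longest chain is L→F→C→R = 11+1+8+9 = 29; overall finish 29 days.
The longest chain containing L totals 29 days.
Slack of L = 0 − 0 = 0 days.

0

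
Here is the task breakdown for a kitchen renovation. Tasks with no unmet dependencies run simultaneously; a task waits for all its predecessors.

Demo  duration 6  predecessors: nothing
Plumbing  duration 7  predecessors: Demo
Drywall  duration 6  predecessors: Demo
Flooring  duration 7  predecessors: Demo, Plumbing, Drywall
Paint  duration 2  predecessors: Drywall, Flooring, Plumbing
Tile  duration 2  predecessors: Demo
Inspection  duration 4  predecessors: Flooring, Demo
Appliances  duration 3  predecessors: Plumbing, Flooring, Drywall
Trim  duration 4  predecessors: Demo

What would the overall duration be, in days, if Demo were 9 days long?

27

As given, the longest chain is Demo→Plumbing→Flooring→Inspection = 6+7+7+4 = 24, so the finish is 24 days.
Demo lies on that path, so at 9 days the path becomes 27 days.
That remains the longest chain; total 27 days.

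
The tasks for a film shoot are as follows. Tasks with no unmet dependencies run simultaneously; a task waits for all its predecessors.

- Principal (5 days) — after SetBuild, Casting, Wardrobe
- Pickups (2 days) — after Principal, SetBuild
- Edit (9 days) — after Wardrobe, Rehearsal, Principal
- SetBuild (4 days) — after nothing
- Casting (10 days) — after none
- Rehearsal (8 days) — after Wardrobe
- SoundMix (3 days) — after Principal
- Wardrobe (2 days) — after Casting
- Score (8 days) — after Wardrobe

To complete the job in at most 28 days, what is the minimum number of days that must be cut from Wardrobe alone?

1

Current finish: 29 days; target: 28.
Wardrobe is on every critical path, so each day cut from Wardrobe cuts the finish by one (this holds down to a finish of 28).
Need 29 − 28 = 1 day off Wardrobe → Wardrobe becomes 1 day, finish becomes 28.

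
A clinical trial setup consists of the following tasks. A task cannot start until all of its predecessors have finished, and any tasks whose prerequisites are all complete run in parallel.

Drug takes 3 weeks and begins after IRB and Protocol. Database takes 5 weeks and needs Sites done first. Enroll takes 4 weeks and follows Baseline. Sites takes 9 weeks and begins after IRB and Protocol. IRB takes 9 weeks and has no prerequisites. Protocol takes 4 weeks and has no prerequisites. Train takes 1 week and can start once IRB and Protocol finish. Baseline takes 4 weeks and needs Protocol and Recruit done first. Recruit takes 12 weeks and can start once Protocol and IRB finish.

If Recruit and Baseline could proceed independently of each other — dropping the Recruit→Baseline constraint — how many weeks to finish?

With the dependency in place, IRB→Recruit→Baseline→Enroll = 9+12+4+4 = 29 sets the finish at 29 weeks.
Without Recruit→Baseline, Baseline's earliest start moves from 21 to 4.
The longest chain is now IRB→Sites→Database = 9+9+5 = 23, so the plan takes 23 weeks.

23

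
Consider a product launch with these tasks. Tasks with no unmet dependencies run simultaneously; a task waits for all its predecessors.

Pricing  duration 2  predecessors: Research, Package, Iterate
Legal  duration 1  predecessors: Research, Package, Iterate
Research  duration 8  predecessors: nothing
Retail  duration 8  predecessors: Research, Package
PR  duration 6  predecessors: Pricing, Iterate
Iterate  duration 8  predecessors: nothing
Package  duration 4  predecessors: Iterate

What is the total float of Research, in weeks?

4

Iterate→Package→Pricing→PR = 8+4+2+6 = 20 sets the makespan at 20 weeks.
Research finishes as early as 8 and must finish by 12.
Slack of Research = 4 − 0 = 4 weeks.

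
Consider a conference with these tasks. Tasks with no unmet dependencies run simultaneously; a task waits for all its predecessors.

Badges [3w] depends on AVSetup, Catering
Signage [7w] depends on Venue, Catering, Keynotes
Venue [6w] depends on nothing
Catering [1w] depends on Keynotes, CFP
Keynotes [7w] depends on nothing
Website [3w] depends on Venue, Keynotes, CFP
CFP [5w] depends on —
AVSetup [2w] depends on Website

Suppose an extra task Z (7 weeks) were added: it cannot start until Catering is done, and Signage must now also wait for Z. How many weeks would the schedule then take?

22

Originally the schedule takes 15 weeks.
With Z inserted, Signage now waits for max(Venue, Catering, Keynotes, Z).
New critical path: Keynotes→Catering→Z→Signage = 7+1+7+7 = 22 ⇒ 22 weeks.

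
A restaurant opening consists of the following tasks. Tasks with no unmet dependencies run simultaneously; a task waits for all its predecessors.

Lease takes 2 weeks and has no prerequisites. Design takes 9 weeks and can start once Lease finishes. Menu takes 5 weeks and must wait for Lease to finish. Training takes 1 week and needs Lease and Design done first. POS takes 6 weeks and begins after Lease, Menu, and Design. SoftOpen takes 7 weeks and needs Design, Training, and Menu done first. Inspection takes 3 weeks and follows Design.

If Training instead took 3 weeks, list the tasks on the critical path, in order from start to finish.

Lease, Design, Training, SoftOpen

As given, the longest chain is Lease→Design→Training→SoftOpen = 2+9+1+7 = 19, so the finish is 19 weeks.
Training is on the critical path; changing it to 3 makes that path 21 weeks.
That remains the longest chain; total 21 weeks.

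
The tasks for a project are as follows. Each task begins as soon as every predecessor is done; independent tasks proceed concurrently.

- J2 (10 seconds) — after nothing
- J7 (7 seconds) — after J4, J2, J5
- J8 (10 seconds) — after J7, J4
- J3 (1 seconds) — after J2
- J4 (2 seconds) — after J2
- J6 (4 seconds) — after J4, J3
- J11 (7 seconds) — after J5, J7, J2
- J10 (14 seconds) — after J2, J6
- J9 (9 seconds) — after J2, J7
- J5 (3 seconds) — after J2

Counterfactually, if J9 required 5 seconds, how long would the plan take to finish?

Baseline: J2→J4→J6→J10 = 10+2+4+14 = 30 → 30 seconds.
The longest path through J9 is only 29 seconds, so J9 has float 1.
No other chain overtakes it, so the finish is 30 seconds.

30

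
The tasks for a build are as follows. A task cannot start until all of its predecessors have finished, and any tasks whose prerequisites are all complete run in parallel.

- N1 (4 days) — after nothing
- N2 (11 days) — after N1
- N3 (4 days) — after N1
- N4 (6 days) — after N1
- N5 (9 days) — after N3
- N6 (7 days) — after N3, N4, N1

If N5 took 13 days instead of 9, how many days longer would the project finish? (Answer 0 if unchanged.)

4

The binding path is N1→N3→N5 = 4+4+9 = 17; finish at 17 days.
N5 lies on that path, so at 13 days the path becomes 21 days.
The critical path is still N1→N3→N5; finish is now 21 days.
Change in finish: 21 − 17 = +4 days.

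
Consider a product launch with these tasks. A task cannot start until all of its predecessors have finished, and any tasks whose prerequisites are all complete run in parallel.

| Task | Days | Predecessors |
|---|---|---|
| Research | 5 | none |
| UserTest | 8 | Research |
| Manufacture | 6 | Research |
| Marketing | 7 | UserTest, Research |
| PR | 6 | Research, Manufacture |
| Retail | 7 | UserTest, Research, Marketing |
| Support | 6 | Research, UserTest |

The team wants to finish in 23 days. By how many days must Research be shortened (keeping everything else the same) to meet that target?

4

Current finish: 27 days; target: 23.
Research is on every critical path, so each day cut from Research cuts the finish by one (this holds down to a finish of 23).
Need 27 − 23 = 4 days off Research → Research becomes 1 day, finish becomes 23.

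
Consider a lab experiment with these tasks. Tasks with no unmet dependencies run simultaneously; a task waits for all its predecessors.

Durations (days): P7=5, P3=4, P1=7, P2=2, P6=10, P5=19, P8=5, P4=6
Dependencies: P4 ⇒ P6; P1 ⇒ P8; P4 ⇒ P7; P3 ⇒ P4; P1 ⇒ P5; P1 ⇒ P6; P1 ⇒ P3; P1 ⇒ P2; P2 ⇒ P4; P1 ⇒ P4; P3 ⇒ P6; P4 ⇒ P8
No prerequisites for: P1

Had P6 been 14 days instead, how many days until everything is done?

Baseline: P1→P3→P4→P6 = 7+4+6+10 = 27 → 27 days.
P6 is on the critical path; changing it to 14 makes that path 31 days.
The critical path is still P1→P3→P4→P6; finish is now 31 days.

31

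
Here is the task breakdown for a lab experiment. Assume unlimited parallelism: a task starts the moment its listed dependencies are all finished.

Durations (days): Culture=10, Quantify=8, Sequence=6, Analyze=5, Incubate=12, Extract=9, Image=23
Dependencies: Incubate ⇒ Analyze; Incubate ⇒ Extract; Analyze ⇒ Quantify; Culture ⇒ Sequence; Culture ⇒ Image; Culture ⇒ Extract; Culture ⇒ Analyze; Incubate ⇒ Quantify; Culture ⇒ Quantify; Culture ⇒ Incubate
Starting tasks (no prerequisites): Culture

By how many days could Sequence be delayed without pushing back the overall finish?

19

Critical path: Culture→Incubate→Analyze→Quantify = 10+12+5+8 = 35, so the finish is 35 days.
Sequence finishes as early as 16 and must finish by 35.
Float = 35 − 16 = 19.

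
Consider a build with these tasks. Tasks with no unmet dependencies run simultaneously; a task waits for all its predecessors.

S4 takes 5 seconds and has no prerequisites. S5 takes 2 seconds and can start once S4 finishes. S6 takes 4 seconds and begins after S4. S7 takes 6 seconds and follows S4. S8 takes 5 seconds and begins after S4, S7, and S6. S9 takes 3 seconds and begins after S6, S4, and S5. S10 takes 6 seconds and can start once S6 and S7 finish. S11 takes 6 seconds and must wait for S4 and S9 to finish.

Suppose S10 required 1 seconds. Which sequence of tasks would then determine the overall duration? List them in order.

Actual critical path: S4→S6→S9→S11 = 5+4+3+6 = 18 ⇒ 18 seconds.
S10 is off the critical path — its longest chain is 17 seconds, giving 1 of slack.
No other chain overtakes it, so the finish is 18 seconds.

S4, S6, S9, S11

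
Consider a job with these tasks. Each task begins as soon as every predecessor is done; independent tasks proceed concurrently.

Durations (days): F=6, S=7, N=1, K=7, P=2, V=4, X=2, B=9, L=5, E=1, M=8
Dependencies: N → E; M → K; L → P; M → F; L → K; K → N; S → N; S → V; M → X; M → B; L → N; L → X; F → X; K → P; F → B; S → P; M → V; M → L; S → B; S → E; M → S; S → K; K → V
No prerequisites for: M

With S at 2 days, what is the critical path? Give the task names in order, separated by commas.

M, L, K, V

As given, the longest chain is M→S→K→V = 8+7+7+4 = 26, so the finish is 26 days.
S lies on that path, so at 2 days the path becomes 21 days.
The binding chain switches to M→L→K→V = 8+5+7+4 = 24; finish 24 days.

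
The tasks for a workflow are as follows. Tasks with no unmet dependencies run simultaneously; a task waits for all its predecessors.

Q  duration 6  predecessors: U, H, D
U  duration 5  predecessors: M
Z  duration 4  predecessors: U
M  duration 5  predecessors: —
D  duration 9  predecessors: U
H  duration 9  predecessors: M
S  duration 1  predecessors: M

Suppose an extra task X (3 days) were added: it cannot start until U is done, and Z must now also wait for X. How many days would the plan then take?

25

Originally the plan takes 25 days.
With X inserted, Z now waits for max(U, X).
New critical path: M→U→D→Q = 5+5+9+6 = 25 ⇒ 25 days.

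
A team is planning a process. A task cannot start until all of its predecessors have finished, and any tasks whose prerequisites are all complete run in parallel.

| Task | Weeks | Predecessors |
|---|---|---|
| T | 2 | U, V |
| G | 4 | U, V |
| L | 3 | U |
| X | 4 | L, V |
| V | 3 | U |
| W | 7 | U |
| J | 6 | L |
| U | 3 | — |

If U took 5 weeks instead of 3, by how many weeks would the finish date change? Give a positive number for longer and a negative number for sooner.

2

Baseline: U→L→J = 3+3+6 = 12 → 12 weeks.
Since U is critical, the +2 change carries straight to that chain (now 14 weeks).
No other chain overtakes it, so the finish is 14 weeks.
Change in finish: 14 − 12 = +2 weeks.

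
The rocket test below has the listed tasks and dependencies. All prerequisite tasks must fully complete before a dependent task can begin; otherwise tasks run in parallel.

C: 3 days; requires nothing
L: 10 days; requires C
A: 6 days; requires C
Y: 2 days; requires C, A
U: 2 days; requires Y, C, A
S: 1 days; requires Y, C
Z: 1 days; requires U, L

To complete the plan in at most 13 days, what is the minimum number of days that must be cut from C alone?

1

Current finish: 14 days; target: 13.
C is on every critical path, so each day cut from C cuts the finish by one (this holds down to a finish of 12).
Need 14 − 13 = 1 day off C → C becomes 2 days, finish becomes 13.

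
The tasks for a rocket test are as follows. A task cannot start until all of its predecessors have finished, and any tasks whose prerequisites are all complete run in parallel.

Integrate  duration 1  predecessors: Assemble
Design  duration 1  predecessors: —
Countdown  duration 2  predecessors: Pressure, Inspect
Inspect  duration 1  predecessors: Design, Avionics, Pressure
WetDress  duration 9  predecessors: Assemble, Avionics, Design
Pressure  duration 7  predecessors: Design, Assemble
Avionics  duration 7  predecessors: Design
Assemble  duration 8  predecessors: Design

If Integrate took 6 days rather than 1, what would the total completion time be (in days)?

19

Baseline: Design→Assemble→Pressure→Inspect→Countdown = 1+8+7+1+2 = 19 → 19 days.
Integrate has 9 days of float (longest path through it is 10).
That remains the longest chain; total 19 days.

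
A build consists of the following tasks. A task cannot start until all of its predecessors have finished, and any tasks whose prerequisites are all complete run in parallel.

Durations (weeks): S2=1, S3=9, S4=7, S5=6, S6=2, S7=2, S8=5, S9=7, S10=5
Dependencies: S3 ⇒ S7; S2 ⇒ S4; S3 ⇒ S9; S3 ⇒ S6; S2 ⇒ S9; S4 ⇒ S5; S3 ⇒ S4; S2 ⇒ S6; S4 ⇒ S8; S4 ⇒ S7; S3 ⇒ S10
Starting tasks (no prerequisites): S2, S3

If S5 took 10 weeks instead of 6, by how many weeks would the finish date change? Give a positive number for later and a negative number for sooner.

4

Actual critical path: S3→S4→S5 = 9+7+6 = 22 ⇒ 22 weeks.
Since S5 is critical, the +4 change carries straight to that chain (now 26 weeks).
No other chain overtakes it, so the finish is 26 weeks.
Change in finish: 26 − 22 = +4 weeks.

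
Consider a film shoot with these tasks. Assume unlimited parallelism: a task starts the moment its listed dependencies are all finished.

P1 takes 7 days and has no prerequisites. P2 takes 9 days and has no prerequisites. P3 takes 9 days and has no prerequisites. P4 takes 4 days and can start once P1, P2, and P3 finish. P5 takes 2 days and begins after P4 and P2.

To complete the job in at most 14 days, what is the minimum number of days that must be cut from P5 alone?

Current finish: 15 days; target: 14.
P5 is on every critical path, so each day cut from P5 cuts the finish by one (this holds down to a finish of 14).
Need 15 − 14 = 1 day off P5 → P5 becomes 1 day, finish becomes 14.

1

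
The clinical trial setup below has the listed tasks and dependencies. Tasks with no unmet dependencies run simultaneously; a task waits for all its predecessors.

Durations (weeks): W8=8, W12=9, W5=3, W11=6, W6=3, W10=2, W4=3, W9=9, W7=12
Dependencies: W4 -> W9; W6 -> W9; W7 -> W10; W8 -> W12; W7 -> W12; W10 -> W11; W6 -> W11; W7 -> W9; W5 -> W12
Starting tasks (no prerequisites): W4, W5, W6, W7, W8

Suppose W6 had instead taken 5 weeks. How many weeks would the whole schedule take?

21

Actual critical path: W7→W9 = 12+9 = 21 ⇒ 21 weeks.
W6 has 9 weeks of float (longest path through it is 12).
That remains the longest chain; total 21 weeks.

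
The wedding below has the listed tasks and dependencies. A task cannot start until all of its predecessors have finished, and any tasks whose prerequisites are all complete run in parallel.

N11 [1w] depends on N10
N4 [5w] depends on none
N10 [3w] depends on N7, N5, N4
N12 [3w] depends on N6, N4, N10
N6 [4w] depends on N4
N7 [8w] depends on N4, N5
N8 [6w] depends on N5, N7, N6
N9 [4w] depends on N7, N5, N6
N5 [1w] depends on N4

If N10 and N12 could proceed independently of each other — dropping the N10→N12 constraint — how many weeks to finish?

Before: longest chain N4→N5→N7→N8 = 5+1+8+6 = 20, finish 20.
Without N10→N12, N12's earliest start moves from 17 to 9.
After: N4→N5→N7→N8 = 5+1+8+6 = 20 → 20 weeks.

20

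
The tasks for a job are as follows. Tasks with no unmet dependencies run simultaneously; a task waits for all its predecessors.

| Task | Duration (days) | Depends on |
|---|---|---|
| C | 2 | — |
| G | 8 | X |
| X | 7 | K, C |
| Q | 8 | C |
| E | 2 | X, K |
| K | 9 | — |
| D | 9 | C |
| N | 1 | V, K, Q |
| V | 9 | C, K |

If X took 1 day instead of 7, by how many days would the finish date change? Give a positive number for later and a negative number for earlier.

-5

Baseline: K→X→G = 9+7+8 = 24 → 24 days.
X lies on that path, so at 1 day the path becomes 18 days.
Now K→V→N = 9+9+1 = 19 is longest, so the finish becomes 19 days.
Change in finish: 19 − 24 = -5 days.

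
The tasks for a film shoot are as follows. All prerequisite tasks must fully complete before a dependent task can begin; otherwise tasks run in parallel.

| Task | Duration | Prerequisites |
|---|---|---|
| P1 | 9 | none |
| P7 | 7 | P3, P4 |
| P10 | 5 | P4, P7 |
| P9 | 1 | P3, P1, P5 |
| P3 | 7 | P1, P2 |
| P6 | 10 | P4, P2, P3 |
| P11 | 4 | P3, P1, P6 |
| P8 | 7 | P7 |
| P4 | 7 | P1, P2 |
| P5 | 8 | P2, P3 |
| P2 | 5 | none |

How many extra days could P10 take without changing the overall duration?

Critical path: P1→P3→P6→P11 = 9+7+10+4 = 30, so the finish is 30 days.
Longest path through P10: 28 days (earliest finish 28, latest finish 30).
Slack of P10 = 25 − 23 = 2 days.

2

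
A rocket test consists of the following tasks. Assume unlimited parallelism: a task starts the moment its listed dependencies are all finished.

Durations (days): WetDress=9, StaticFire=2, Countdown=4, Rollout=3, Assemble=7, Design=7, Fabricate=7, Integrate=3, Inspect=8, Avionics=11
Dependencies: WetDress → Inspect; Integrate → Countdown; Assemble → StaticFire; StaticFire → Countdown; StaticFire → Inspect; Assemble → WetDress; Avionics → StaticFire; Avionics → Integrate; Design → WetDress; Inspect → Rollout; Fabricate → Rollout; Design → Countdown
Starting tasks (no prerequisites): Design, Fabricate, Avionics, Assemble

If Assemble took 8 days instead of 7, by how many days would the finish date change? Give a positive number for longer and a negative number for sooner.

Actual critical path: Assemble→WetDress→Inspect→Rollout = 7+9+8+3 = 27 ⇒ 27 days.
Since Assemble is critical, the +1 change carries straight to that chain (now 28 days).
The critical path is still Assemble→WetDress→Inspect→Rollout; finish is now 28 days.
Change in finish: 28 − 27 = +1 days.

1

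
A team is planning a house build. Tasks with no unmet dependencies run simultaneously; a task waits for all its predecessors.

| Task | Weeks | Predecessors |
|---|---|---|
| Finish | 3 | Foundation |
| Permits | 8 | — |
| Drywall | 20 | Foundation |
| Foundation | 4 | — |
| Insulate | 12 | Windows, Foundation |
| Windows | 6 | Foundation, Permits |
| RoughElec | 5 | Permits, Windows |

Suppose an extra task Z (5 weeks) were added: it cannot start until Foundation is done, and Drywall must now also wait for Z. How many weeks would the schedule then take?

29

Originally the schedule takes 26 weeks.
With Z inserted, Drywall now waits for max(Foundation, Z).
New critical path: Foundation→Z→Drywall = 4+5+20 = 29 ⇒ 29 weeks.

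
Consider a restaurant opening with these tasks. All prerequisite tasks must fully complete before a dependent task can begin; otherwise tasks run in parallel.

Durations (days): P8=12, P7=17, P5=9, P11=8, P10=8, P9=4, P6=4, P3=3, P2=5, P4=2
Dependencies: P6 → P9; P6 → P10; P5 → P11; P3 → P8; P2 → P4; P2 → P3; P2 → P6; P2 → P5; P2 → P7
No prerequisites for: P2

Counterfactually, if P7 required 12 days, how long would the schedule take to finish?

22

As given, the longest chain is P2→P7 = 5+17 = 22, so the finish is 22 days.
Since P7 is critical, the -5 change carries straight to that chain (now 17 days).
New critical path: P2→P5→P11 = 5+9+8 = 22 ⇒ 22 days.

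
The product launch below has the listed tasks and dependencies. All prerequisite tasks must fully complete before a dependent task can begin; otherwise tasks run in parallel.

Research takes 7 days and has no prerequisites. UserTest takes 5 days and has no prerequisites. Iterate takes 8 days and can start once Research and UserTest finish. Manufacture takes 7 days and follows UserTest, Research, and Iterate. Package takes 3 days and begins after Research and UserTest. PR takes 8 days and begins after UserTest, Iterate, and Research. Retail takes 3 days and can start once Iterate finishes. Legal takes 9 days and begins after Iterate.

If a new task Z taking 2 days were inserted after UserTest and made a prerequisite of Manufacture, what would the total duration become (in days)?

24

Originally the plan takes 24 days.
With Z inserted, Manufacture now waits for max(UserTest, Research, Iterate, Z).
New critical path: Research→Iterate→Legal = 7+8+9 = 24 ⇒ 24 days.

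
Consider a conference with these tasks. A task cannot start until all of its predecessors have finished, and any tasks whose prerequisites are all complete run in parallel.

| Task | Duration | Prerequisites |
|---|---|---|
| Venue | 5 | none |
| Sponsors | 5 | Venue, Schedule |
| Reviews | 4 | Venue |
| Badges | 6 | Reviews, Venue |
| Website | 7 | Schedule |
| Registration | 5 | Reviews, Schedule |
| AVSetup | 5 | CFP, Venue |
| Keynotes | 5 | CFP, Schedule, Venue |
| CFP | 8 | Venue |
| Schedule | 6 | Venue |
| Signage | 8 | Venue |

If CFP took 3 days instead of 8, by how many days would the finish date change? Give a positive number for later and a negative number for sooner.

Actual critical path: Venue→CFP→Keynotes = 5+8+5 = 18 ⇒ 18 days.
CFP is on the critical path; changing it to 3 makes that path 13 days.
Now Venue→Schedule→Website = 5+6+7 = 18 is longest, so the finish becomes 18 days.
Change in finish: 18 − 18 = +0 days.

0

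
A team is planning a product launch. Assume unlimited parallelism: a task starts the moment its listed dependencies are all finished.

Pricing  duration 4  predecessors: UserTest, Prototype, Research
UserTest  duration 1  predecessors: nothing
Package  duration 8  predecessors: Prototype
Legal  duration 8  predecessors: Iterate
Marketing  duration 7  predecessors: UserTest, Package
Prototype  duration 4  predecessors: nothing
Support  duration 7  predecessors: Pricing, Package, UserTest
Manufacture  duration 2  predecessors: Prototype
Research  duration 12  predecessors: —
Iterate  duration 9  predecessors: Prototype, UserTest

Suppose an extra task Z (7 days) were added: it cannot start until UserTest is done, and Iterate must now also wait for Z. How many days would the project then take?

25

Originally the project takes 23 days.
With Z inserted, Iterate now waits for max(Prototype, UserTest, Z).
New critical path: UserTest→Z→Iterate→Legal = 1+7+9+8 = 25 ⇒ 25 days.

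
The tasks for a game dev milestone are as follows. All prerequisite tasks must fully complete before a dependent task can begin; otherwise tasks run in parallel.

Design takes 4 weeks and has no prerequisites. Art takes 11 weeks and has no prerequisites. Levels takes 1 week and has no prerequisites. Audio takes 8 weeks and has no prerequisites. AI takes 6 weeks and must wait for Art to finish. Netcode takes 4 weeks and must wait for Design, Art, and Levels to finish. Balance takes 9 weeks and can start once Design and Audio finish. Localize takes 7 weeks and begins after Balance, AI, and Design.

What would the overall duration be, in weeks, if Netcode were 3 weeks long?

24

As given, the longest chain is Art→AI→Localize = 11+6+7 = 24, so the finish is 24 weeks.
Netcode has 9 weeks of float (longest path through it is 15).
The critical path is still Art→AI→Localize; finish is now 24 weeks.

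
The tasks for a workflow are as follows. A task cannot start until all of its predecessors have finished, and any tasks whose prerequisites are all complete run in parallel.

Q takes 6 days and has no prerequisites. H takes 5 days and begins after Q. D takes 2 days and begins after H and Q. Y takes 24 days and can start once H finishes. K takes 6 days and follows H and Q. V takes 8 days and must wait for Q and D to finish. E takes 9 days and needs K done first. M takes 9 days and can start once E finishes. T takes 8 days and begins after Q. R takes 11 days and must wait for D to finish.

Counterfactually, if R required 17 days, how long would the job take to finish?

Baseline: Q→H→Y = 6+5+24 = 35 → 35 days.
The longest path through R is only 24 days, so R has float 11.
That remains the longest chain; total 35 days.

35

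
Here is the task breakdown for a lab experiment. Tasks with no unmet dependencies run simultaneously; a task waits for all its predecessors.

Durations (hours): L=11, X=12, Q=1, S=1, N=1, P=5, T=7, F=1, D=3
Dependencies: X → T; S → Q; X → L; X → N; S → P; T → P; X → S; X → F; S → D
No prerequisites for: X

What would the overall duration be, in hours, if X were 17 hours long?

29

As given, the longest chain is X→T→P = 12+7+5 = 24, so the finish is 24 hours.
Since X is critical, the +5 change carries straight to that chain (now 29 hours).
The critical path is still X→T→P; finish is now 29 hours.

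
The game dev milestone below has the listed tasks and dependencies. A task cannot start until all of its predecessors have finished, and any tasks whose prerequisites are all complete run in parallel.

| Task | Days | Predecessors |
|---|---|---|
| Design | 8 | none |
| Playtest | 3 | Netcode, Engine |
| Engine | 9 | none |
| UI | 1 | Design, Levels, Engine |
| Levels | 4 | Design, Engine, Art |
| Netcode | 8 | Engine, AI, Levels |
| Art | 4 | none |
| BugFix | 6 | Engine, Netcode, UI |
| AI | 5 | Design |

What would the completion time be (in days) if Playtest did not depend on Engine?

Before: longest chain Design→AI→Netcode→BugFix = 8+5+8+6 = 27, finish 27.
Dropping Engine→Playtest doesn't change Playtest's earliest start (21); another predecessor still binds.
New critical path: Design→AI→Netcode→BugFix = 8+5+8+6 = 27 ⇒ 27 days.

27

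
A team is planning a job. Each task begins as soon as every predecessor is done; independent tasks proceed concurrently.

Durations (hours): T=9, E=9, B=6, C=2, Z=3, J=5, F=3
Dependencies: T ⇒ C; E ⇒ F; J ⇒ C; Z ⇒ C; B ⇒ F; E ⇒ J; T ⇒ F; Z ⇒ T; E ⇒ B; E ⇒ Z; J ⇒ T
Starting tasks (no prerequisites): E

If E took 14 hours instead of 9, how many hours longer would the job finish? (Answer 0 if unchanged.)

The binding path is E→J→T→F = 9+5+9+3 = 26; finish at 26 hours.
Since E is critical, the +5 change carries straight to that chain (now 31 hours).
The critical path is still E→J→T→F; finish is now 31 hours.
Change in finish: 31 − 26 = +5 hours.

5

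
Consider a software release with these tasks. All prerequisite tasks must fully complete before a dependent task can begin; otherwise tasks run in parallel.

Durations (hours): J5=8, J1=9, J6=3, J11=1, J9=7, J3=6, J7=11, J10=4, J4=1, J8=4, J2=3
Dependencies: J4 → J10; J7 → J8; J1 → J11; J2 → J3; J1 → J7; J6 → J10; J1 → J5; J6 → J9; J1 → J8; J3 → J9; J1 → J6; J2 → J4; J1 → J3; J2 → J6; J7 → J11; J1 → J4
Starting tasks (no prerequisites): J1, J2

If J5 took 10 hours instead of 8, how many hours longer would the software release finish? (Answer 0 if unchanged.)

0

As given, the longest chain is J1→J7→J8 = 9+11+4 = 24, so the finish is 24 hours.
The longest path through J5 is only 17 hours, so J5 has float 7.
The critical path is still J1→J7→J8; finish is now 24 hours.
Change in finish: 24 − 24 = +0 hours.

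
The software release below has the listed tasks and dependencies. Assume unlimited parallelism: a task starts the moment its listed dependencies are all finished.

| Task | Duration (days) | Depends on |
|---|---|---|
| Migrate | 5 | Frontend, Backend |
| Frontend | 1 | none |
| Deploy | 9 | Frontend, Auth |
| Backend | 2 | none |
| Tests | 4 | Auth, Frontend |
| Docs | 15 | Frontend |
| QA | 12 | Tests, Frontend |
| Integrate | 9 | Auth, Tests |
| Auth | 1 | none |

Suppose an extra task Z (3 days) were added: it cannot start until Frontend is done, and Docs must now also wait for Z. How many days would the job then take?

19

Originally the job takes 17 days.
With Z inserted, Docs now waits for max(Frontend, Z).
New critical path: Frontend→Z→Docs = 1+3+15 = 19 ⇒ 19 days.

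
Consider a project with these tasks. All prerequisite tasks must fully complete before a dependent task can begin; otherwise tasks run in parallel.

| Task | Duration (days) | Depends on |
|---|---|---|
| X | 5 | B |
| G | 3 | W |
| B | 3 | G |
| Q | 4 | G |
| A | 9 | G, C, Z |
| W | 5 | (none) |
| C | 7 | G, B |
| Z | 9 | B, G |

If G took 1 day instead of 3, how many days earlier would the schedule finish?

2

Actual critical path: W→G→B→Z→A = 5+3+3+9+9 = 29 ⇒ 29 days.
Since G is critical, the -2 change carries straight to that chain (now 27 days).
That remains the longest chain; total 27 days.
Change in finish: 27 − 29 = -2 days.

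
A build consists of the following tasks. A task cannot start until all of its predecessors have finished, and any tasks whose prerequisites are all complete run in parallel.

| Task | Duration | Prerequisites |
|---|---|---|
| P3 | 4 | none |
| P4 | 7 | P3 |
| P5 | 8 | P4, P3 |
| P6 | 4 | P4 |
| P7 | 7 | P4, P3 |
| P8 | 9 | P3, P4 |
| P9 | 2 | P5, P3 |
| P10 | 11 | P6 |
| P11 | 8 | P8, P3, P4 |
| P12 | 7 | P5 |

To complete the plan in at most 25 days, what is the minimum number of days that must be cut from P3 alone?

Current finish: 28 days; target: 25.
P3 is on every critical path, so each day cut from P3 cuts the finish by one (this holds down to a finish of 25).
Need 28 − 25 = 3 days off P3 → P3 becomes 1 day, finish becomes 25.

3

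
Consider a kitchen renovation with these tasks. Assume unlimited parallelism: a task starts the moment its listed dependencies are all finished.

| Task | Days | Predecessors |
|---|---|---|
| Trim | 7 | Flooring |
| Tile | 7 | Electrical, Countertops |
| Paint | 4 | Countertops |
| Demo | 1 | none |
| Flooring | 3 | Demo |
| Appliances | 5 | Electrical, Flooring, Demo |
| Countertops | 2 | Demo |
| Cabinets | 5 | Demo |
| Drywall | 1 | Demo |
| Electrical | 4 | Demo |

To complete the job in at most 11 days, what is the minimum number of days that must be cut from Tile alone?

Current finish: 12 days; target: 11.
Tile is on every critical path, so each day cut from Tile cuts the finish by one (this holds down to a finish of 11).
Need 12 − 11 = 1 day off Tile → Tile becomes 6 days, finish becomes 11.

1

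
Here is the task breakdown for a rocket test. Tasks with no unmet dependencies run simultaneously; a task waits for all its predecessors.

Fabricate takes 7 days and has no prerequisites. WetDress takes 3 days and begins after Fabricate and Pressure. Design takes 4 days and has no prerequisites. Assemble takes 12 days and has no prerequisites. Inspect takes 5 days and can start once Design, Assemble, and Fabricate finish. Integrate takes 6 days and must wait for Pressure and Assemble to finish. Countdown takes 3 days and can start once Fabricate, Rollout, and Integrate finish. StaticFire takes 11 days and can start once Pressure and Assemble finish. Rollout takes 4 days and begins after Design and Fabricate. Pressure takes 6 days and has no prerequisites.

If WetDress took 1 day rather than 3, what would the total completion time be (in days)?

23

Actual critical path: Assemble→StaticFire = 12+11 = 23 ⇒ 23 days.
WetDress is off the critical path — its longest chain is 10 days, giving 13 of slack.
The critical path is still Assemble→StaticFire; finish is now 23 days.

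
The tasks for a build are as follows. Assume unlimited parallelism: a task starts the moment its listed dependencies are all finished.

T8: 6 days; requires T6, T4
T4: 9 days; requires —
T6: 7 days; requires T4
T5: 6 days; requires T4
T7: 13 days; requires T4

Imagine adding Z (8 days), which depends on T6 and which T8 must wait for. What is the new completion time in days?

30

Originally the schedule takes 22 days.
With Z inserted, T8 now waits for max(T6, T4, Z).
New critical path: T4→T6→Z→T8 = 9+7+8+6 = 30 ⇒ 30 days.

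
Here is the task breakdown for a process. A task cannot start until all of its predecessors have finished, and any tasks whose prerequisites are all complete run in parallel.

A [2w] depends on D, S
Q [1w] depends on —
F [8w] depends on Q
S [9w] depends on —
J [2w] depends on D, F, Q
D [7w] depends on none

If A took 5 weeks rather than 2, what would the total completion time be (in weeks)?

Critical path before the change: S→A = 9+2 = 11 giving 11 weeks.
A is on the critical path; changing it to 5 makes that path 14 weeks.
That remains the longest chain; total 14 weeks.

14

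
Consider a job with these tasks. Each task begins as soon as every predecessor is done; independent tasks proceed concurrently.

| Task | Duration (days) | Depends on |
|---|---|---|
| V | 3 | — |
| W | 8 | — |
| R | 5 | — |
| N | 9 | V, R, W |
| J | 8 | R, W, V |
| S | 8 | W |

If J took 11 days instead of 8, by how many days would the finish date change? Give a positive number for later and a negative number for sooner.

Actual critical path: W→N = 8+9 = 17 ⇒ 17 days.
The longest path through J is only 16 days, so J has float 1.
The binding chain switches to W→J = 8+11 = 19; finish 19 days.
Change in finish: 19 − 17 = +2 days.

2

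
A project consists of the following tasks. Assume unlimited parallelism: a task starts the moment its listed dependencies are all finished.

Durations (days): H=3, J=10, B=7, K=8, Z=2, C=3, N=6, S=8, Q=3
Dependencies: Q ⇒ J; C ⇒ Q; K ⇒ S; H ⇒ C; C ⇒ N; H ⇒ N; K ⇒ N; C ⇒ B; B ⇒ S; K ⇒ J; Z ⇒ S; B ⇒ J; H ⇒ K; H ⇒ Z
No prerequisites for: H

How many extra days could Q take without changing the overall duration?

4

Critical path: H→C→B→J = 3+3+7+10 = 23, so the finish is 23 days.
Q finishes as early as 9 and must finish by 13.
Slack of Q = 10 − 6 = 4 days.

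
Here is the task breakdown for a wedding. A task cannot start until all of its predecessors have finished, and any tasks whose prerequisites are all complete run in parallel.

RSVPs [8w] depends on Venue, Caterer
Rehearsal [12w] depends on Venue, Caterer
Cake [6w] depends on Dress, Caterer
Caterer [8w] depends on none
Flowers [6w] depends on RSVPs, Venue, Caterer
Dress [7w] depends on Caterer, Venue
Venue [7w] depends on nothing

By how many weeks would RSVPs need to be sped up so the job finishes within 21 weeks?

Current finish: 22 weeks; target: 21.
RSVPs is on every critical path, so each week cut from RSVPs cuts the finish by one (this holds down to a finish of 21).
Need 22 − 21 = 1 week off RSVPs → RSVPs becomes 7 weeks, finish becomes 21.

1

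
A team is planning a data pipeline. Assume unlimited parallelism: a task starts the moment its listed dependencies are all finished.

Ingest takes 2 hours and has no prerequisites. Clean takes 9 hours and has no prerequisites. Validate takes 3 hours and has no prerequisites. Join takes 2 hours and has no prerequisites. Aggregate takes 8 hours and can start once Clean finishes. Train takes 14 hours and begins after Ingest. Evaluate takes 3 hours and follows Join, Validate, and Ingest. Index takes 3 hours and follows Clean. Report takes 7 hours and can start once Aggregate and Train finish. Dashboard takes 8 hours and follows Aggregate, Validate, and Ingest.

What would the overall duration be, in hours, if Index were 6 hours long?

25

Critical path before the change: Clean→Aggregate→Dashboard = 9+8+8 = 25 giving 25 hours.
Index is off the critical path — its longest chain is 12 hours, giving 13 of slack.
That remains the longest chain; total 25 hours.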